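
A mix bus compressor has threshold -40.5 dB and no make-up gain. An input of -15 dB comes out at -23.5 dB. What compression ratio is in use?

1.5:1

Input overshoot = -15 − (-40.5) = 25.5 dB; output overshoot = -23.5 − (-40.5) = 17 dB.
Ratio = 25.5 / 17 = 1.5.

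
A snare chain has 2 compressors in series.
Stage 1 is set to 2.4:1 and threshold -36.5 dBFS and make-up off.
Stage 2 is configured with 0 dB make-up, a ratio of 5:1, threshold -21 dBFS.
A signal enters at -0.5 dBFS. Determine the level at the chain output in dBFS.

-21.5 dBFS

Stage 1: 36 dB above -36.5 dBFS, reduced 2.4:1 to 15 dB above → -21.5 dBFS.
Stage 2: -21.5 dBFS ≤ -21 dBFS, so stage 2 doesn't engage; output -21.5 dBFS.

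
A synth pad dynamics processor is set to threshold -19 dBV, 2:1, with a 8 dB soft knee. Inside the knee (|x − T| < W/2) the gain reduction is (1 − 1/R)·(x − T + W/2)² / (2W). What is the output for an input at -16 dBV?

-17.53125 dBV

x − T + W/2 = -16 − (-19) + 4 = 7.
GR = (1 − 1/2) × 7² / 16 = 0.5 × 49 / 16 = 1.53125 dB.
Output = -16 − 1.53125 = -17.53125 dBV.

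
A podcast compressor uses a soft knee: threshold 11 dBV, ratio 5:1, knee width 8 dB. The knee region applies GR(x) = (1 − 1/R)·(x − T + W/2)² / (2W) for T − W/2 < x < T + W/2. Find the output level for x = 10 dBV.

x − T + W/2 = 10 − 11 + 4 = 3.
GR = (1 − 1/5) × 3² / 16 = 0.8 × 9 / 16 = 0.45 dB.
Output = 10 − 0.45 = 9.55 dBV.

9.55 dBV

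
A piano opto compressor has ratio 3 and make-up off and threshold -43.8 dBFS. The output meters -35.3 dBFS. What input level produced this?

Post-compression overshoot = -35.3 − (-43.8) = 8.5 dB.
Input overshoot = R × output overshoot = 25.5 dB → input = -43.8 + 25.5 = -18.3 dBFS.

-18.3 dBFS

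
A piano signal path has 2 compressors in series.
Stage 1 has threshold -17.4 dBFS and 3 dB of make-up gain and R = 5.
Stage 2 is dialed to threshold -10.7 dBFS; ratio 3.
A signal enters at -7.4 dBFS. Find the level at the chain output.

Stage 1: 10 dB above -17.4 dBFS, reduced 5:1 to 2 dB above → -15.4 dBFS; +3 dB make-up → -12.4 dBFS.
Stage 2: -12.4 dBFS is at or below the -10.7 dBFS threshold — no compression; output -12.4 dBFS.

-12.4 dBFS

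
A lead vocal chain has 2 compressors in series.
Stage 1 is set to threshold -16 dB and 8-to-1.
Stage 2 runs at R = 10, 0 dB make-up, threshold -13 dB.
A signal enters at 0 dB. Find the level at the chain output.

Stage 1: 0 dB is 16 dB over -16 dB; at 8:1 that becomes 2 dB over, giving -14 dB.
Stage 2: below threshold (-14 ≤ -13); passes unchanged; output -14 dB.

-14 dB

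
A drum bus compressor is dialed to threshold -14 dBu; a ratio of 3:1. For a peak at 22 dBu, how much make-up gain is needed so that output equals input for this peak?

Without make-up, output = threshold + overshoot/3 = -14 + 12 = -2 dBu.
Gap to target: 24 dB.

24 dB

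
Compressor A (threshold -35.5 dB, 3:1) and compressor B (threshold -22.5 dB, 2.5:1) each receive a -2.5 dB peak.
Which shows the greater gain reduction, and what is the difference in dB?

A: overshoot 33 dB → output overshoot 11 dB → GR 22 dB.
B: overshoot 20 dB → output overshoot 8 dB → GR 12 dB.
A applies 10 dB more gain reduction.

A, by 10 dB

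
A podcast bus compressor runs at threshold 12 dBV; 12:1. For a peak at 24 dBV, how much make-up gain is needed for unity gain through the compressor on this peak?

Without make-up, output = threshold + overshoot/12 = 12 + 1 = 13 dBV.
Gap to target: 11 dB.

11 dB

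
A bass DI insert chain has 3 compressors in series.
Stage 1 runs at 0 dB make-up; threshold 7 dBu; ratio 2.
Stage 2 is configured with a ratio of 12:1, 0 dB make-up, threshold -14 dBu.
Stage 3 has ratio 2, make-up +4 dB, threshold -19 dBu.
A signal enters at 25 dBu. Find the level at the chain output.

-11.25 dBu

Stage 1: 25 dBu is 18 dB over 7 dBu; at 2:1 that becomes 9 dB over, giving 16 dBu.
Stage 2: 16 dBu is 30 dB over -14 dBu; at 12:1 that becomes 2.5 dB over, giving -11.5 dBu.
Stage 3: -11.5 dBu is 7.5 dB over -19 dBu; at 2:1 that becomes 3.75 dB over, giving -15.25 dBu; +4 dB make-up → -11.25 dBu.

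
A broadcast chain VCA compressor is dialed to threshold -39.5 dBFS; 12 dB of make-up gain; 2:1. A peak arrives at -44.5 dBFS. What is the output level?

-44.5 dBFS is 5 dB below the -39.5 dBFS threshold, so no gain reduction is applied.
Make-up gain adds 12 dB: -44.5 + 12 = -32.5 dBFS.

-32.5 dBFS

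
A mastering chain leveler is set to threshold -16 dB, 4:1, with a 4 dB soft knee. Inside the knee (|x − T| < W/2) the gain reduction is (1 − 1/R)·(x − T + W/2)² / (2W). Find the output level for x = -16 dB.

-16.375 dB

x − T + W/2 = -16 − (-16) + 2 = 2.
GR = (1 − 1/4) × 2² / 8 = 0.75 × 4 / 8 = 0.375 dB.
Output = -16 − 0.375 = -16.375 dB.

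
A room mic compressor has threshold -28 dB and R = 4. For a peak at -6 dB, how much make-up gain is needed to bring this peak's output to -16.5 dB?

6 dB

Without make-up, output = threshold + overshoot/4 = -28 + 5.5 = -22.5 dB.
Gap to target: 6 dB.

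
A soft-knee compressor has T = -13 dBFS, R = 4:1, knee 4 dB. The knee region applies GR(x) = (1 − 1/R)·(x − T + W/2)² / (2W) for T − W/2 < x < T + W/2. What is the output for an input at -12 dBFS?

x − T + W/2 = -12 − (-13) + 2 = 3.
GR = (1 − 1/4) × 3² / 8 = 0.75 × 9 / 8 = 0.84375 dB.
Output = -12 − 0.84375 = -12.84375 dBFS.

-12.84375 dBFS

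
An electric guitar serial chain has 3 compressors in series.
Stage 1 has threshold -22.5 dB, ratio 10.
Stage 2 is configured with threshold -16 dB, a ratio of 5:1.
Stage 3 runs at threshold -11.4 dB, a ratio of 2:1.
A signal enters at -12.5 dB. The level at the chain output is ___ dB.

Stage 1: -12.5 dB is 10 dB over -22.5 dB; at 10:1 that becomes 1 dB over, giving -21.5 dB.
Stage 2: below threshold (-21.5 ≤ -16); passes unchanged; output -21.5 dB.
Stage 3: -21.5 dB ≤ -11.4 dB, so stage 3 doesn't engage; output -21.5 dB.

-21.5 dB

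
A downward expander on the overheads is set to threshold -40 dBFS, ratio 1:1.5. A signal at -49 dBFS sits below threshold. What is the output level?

-53.5 dBFS

Below threshold, a 1:1.5 expander applies gain = (1.5−1)×(T − x) of attenuation.
(1.5−1) × 9 = 4.5 dB, so output = -49 − 4.5 = -53.5 dBFS.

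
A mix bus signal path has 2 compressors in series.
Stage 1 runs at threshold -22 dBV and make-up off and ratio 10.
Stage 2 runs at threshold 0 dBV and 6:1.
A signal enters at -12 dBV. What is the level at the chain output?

Stage 1: 10 dB above -22 dBV, reduced 10:1 to 1 dB above → -21 dBV.
Stage 2: -21 dBV is at or below the 0 dBV threshold — no compression; output -21 dBV.

-21 dBV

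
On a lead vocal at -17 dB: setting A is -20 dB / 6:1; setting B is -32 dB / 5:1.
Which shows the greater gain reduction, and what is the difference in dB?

B, by 9.5 dB

A: GR = 3 − 3/6 = 2.5 dB.
B: GR = 15 − 15/5 = 12 dB.
B applies 9.5 dB more gain reduction.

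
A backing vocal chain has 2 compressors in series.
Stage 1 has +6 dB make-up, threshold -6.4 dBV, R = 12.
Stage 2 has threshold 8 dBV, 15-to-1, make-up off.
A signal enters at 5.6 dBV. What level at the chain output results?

Stage 1: overshoot 12 dB → 12/12 = 1 dB → -5.4 dBV; +6 dB make-up → 0.6 dBV.
Stage 2: below threshold (0.6 ≤ 8); passes unchanged; output 0.6 dBV.

0.6 dBV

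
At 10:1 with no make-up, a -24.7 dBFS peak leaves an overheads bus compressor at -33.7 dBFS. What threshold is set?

Let T be the threshold. Output overshoot = (input overshoot)/R, so -33.7 − T = (-24.7 − T)/10.
10·(-33.7 − T) = -24.7 − T → 9·T = -337 − (-24.7) = -312.3.
T = -312.3/9 = -34.7 dBFS.

-34.7 dBFS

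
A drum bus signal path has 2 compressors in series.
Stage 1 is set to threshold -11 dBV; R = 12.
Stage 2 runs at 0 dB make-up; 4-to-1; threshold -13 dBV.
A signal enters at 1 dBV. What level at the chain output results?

Stage 1: overshoot 12 dB → 12/12 = 1 dB → -10 dBV.
Stage 2: overshoot 3 dB → 3/4 = 0.75 dB → -12.25 dBV.

-12.25 dBV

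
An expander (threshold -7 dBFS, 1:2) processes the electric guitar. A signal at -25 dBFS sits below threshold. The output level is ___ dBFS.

Below threshold, a 1:2 expander applies gain = (2−1)×(T − x) of attenuation.
(2−1) × 18 = 18 dB, so output = -25 − 18 = -43 dBFS.

-43 dBFS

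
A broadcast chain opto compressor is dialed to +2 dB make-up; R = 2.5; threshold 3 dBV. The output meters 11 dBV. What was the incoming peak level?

Before make-up, the level was 11 − 2 = 9 dBV.
The compressed level sits 9 − 3 = 6 dB over threshold.
Input overshoot = R × output overshoot = 15 dB → input = 3 + 15 = 18 dBV.

18 dBV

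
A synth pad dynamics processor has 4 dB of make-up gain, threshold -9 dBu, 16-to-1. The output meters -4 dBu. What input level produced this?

7 dBu

Stripping the +4 dB make-up gives -8 dBu at the gain stage.
Post-compression overshoot = -8 − (-9) = 1 dB.
Undo the ratio: input overshoot = 1 × 16 = 16 dB, giving input = 7 dBu.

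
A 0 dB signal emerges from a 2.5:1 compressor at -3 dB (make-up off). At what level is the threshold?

Let T be the threshold. Output overshoot = (input overshoot)/R, so -3 − T = (0 − T)/2.5.
2.5·(-3 − T) = 0 − T → 1.5·T = -7.5 − 0 = -7.5.
T = -7.5/1.5 = -5 dB.

-5 dB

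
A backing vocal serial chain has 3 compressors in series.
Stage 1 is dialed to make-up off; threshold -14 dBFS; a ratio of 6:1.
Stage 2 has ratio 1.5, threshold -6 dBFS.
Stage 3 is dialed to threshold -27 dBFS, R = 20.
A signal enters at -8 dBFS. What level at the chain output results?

Stage 1: 6 dB above -14 dBFS, reduced 6:1 to 1 dB above → -13 dBFS.
Stage 2: below threshold (-13 ≤ -6); passes unchanged; output -13 dBFS.
Stage 3: overshoot 14 dB → 14/20 = 0.7 dB → -26.3 dBFS.

-26.3 dBFS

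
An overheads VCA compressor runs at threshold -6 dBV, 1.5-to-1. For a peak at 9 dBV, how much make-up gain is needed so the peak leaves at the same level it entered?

The peak compresses to -6 + 15/1.5 = 4 dBV.
To reach 9 dBV requires 9 − 4 = 5 dB of make-up.

5 dB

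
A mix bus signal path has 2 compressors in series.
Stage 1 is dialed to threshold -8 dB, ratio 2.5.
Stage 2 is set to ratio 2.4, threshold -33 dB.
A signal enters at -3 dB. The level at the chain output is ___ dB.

Stage 1: -3 dB is 5 dB over -8 dB; at 2.5:1 that becomes 2 dB over, giving -6 dB.
Stage 2: -6 dB is 27 dB over -33 dB; at 2.4:1 that becomes 11.25 dB over, giving -21.75 dB.

-21.75 dB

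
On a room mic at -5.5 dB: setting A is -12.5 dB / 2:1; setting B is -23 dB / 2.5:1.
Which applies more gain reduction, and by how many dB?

B, by 7 dB

A: overshoot 7 dB → output overshoot 3.5 dB → GR 3.5 dB.
B: overshoot 17.5 dB → output overshoot 7 dB → GR 10.5 dB.
B reduces 7 dB more.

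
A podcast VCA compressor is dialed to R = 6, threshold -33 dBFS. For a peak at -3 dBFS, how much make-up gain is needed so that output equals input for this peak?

25 dB

Overshoot 30 dB → 30/6 = 5 dB after compression, so the compressed level is -33 + 5 = -28 dBFS.
Make-up = target − compressed = -3 − (-28) = 25 dB.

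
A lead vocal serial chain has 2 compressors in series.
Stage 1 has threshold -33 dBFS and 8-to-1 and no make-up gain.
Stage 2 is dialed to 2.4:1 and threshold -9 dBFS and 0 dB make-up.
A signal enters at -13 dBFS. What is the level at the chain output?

Stage 1: -13 dBFS is 20 dB over -33 dBFS; at 8:1 that becomes 2.5 dB over, giving -30.5 dBFS.
Stage 2: below threshold (-30.5 ≤ -9); passes unchanged; output -30.5 dBFS.

-30.5 dBFS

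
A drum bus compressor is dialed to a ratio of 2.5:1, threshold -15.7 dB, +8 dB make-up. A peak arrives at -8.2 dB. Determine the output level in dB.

-4.7 dB

The input is 7.5 dB above the -15.7 dB threshold.
At 2.5:1 the overshoot is divided by 2.5, leaving 3 dB above threshold.
Output = -15.7 + 3 = -12.7 dB; make-up adds 8 dB, giving -4.7 dB.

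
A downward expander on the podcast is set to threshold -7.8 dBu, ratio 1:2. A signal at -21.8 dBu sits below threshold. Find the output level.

The input is 14 dB below the -7.8 dBu threshold.
A 1:2 expander multiplies undershoot by 2: 14 × 2 = 28 dB below threshold.
Output = -7.8 − 28 = -35.8 dBu.

-35.8 dBu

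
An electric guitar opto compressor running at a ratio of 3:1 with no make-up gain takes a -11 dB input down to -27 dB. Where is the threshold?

-35 dB

Gain reduction = -11 − (-27) = 16 dB; output overshoot = GR / (R − 1) = 16 / 2 = 8 dB.
Threshold = output − output overshoot = -27 − 8 = -35 dB.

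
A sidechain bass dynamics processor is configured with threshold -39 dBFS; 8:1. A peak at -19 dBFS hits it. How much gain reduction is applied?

17.5 dB

-19 dBFS exceeds the threshold by 20 dB.
After 8:1 compression the overshoot becomes 20/8 = 2.5 dB.
GR = overshoot in − overshoot out = 20 − 2.5 = 17.5 dB.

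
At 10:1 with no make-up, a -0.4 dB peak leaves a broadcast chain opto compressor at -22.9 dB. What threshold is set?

-25.4 dB

Input is 25 dB above T (since output overshoot × R = input overshoot: (-22.9 − T)·10 = -0.4 − T gives T = -25.4 dB).
Check: -25.4 + (-0.4 − (-25.4))/10 = -25.4 + 2.5 = -22.9 dB. ✓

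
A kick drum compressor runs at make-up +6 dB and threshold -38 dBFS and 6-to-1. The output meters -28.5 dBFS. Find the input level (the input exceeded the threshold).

-17 dBFS

Stripping the +6 dB make-up gives -34.5 dBFS at the gain stage.
That's 3.5 dB above the -38 dBFS threshold.
Input overshoot = R × output overshoot = 21 dB → input = -38 + 21 = -17 dBFS.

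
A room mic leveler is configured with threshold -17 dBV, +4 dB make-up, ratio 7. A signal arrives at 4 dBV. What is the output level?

The input is 21 dB above the -17 dBV threshold.
At 7:1 the overshoot is divided by 7, leaving 3 dB above threshold.
Output = -17 + 3 = -14 dBV; make-up adds 4 dB, giving -10 dBV.

-10 dBV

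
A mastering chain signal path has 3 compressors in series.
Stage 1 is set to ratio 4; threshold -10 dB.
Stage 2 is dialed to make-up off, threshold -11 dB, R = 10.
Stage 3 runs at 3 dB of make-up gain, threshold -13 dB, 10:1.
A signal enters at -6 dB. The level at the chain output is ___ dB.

Stage 1: -6 dB is 4 dB over -10 dB; at 4:1 that becomes 1 dB over, giving -9 dB.
Stage 2: overshoot 2 dB → 2/10 = 0.2 dB → -10.8 dB.
Stage 3: overshoot 2.2 dB → 2.2/10 = 0.22 dB → -12.78 dB; +3 dB make-up → -9.78 dB.

-9.78 dB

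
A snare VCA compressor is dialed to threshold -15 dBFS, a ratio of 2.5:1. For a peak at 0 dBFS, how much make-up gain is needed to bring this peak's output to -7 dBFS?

2 dB

Without make-up, output = threshold + overshoot/2.5 = -15 + 6 = -9 dBFS.
Gap to target: 2 dB.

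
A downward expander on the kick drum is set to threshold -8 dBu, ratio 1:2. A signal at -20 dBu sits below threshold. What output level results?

-32 dBu

Undershoot = (-8) − (-20) = 12 dB.
At 1:2, that expands to 24 dB under threshold.
Output = -8 − 24 = -32 dBu.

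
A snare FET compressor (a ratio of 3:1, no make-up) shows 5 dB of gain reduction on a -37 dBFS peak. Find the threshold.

-44.5 dBFS

Let T be the threshold. Output overshoot = (input overshoot)/R, so -42 − T = (-37 − T)/3.
3·(-42 − T) = -37 − T → 2·T = -126 − (-37) = -89.
T = -89/2 = -44.5 dBFS.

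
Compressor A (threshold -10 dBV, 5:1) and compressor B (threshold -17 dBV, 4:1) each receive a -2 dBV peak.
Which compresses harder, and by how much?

B, by 4.85 dB

A: overshoot 8 dB → output overshoot 1.6 dB → GR 6.4 dB.
B: overshoot 15 dB → output overshoot 3.75 dB → GR 11.25 dB.
B applies 4.85 dB more gain reduction.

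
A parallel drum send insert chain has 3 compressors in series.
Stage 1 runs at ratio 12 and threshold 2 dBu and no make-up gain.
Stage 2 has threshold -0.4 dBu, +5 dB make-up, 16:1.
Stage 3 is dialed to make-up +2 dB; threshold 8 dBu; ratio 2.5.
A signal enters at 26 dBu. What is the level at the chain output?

6.875 dBu

Stage 1: overshoot 24 dB → 24/12 = 2 dB → 4 dBu.
Stage 2: overshoot 4.4 dB → 4.4/16 = 0.275 dB → -0.125 dBu; +5 dB make-up → 4.875 dBu.
Stage 3: 4.875 dBu is at or below the 8 dBu threshold — no compression; make-up brings it to 6.875 dBu.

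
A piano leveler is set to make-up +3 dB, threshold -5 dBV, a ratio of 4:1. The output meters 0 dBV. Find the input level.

3 dBV

Before make-up, the level was 0 − 3 = -3 dBV.
That's 2 dB above the -5 dBV threshold.
Input overshoot = R × output overshoot = 8 dB → input = -5 + 8 = 3 dBV.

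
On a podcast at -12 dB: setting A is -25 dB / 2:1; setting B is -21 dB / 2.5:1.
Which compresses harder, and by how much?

A: GR = 13 − 13/2 = 6.5 dB.
B: GR = 9 − 9/2.5 = 5.4 dB.
A applies 1.1 dB more gain reduction.

A, by 1.1 dB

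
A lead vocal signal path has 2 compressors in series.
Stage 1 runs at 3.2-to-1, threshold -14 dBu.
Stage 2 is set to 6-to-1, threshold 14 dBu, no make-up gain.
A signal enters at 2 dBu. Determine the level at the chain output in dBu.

-9 dBu

Stage 1: 2 dBu is 16 dB over -14 dBu; at 3.2:1 that becomes 5 dB over, giving -9 dBu.
Stage 2: -9 dBu ≤ 14 dBu, so stage 2 doesn't engage; output -9 dBu.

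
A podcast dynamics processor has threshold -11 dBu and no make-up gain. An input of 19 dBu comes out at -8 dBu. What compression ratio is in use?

Input overshoot = 19 − (-11) = 30 dB; output overshoot = -8 − (-11) = 3 dB.
Ratio = 30 / 3 = 10.

10:1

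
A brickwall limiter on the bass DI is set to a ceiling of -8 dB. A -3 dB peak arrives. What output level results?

-8 dB

At ∞:1, everything above -8 dB is held at the ceiling.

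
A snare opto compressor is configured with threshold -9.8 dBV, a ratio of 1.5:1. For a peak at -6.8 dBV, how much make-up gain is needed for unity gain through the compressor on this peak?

1 dB

Overshoot 3 dB → 3/1.5 = 2 dB after compression, so the compressed level is -9.8 + 2 = -7.8 dBV.
Make-up = target − compressed = -6.8 − (-7.8) = 1 dB.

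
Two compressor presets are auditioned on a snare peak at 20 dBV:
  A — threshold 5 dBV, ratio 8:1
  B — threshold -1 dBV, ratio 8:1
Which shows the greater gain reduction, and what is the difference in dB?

B, by 5.25 dB

A: overshoot 15 dB → output overshoot 1.875 dB → GR 13.125 dB.
B: overshoot 21 dB → output overshoot 2.625 dB → GR 18.375 dB.
Difference: 5.25 dB in favour of B.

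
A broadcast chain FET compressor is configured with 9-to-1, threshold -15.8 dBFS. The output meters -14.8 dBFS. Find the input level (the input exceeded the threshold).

Post-compression overshoot = -14.8 − (-15.8) = 1 dB.
Input overshoot = R × output overshoot = 9 dB → input = -15.8 + 9 = -6.8 dBFS.

-6.8 dBFS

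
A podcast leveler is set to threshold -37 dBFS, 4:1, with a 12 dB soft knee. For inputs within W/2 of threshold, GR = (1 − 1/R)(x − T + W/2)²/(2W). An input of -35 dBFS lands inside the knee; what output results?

x − T + W/2 = -35 − (-37) + 6 = 8.
GR = (1 − 1/4) × 8² / 24 = 0.75 × 64 / 24 = 2 dB.
Output = -35 − 2 = -37 dBFS.

-37 dBFS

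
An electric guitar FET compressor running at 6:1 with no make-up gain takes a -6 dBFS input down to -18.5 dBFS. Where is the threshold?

Input is 15 dB above T (since output overshoot × R = input overshoot: (-18.5 − T)·6 = -6 − T gives T = -21 dBFS).
Check: -21 + (-6 − (-21))/6 = -21 + 2.5 = -18.5 dBFS. ✓

-21 dBFS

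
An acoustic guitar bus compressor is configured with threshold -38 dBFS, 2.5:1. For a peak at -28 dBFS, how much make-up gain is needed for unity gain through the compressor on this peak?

6 dB

Without make-up, output = threshold + overshoot/2.5 = -38 + 4 = -34 dBFS.
Gap to target: 6 dB.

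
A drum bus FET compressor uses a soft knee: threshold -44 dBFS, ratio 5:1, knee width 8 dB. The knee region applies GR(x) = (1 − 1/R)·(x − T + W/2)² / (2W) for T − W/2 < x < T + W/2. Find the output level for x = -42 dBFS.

x − T + W/2 = -42 − (-44) + 4 = 6.
GR = (1 − 1/5) × 6² / 16 = 0.8 × 36 / 16 = 1.8 dB.
Output = -42 − 1.8 = -43.8 dBFS.

-43.8 dBFS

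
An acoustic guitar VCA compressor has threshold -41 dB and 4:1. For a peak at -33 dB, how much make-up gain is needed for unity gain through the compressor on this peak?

Without make-up, output = threshold + overshoot/4 = -41 + 2 = -39 dB.
Gap to target: 6 dB.

6 dB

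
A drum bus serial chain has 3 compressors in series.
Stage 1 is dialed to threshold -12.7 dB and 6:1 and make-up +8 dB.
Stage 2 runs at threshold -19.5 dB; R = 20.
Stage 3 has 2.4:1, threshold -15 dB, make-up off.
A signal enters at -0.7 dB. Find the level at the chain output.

-18.66 dB

Stage 1: 12 dB above -12.7 dB, reduced 6:1 to 2 dB above → -10.7 dB; +8 dB make-up → -2.7 dB.
Stage 2: 16.8 dB above -19.5 dB, reduced 20:1 to 0.84 dB above → -18.66 dB.
Stage 3: -18.66 dB is at or below the -15 dB threshold — no compression; output -18.66 dB.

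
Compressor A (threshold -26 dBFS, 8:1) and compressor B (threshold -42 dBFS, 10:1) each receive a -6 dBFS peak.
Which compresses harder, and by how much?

A: overshoot 20 dB → output overshoot 2.5 dB → GR 17.5 dB.
B: overshoot 36 dB → output overshoot 3.6 dB → GR 32.4 dB.
Difference: 14.9 dB in favour of B.

B, by 14.9 dB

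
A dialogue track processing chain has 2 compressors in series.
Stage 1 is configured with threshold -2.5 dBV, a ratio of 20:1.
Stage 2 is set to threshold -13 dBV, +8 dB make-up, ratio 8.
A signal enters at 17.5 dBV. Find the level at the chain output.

-3.5625 dBV

Stage 1: 17.5 dBV is 20 dB over -2.5 dBV; at 20:1 that becomes 1 dB over, giving -1.5 dBV.
Stage 2: 11.5 dB above -13 dBV, reduced 8:1 to 1.4375 dB above → -11.5625 dBV; +8 dB make-up → -3.5625 dBV.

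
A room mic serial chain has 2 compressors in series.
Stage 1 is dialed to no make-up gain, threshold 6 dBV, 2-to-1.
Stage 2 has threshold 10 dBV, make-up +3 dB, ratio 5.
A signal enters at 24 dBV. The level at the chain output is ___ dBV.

Stage 1: 24 dBV is 18 dB over 6 dBV; at 2:1 that becomes 9 dB over, giving 15 dBV.
Stage 2: overshoot 5 dB → 5/5 = 1 dB → 11 dBV; +3 dB make-up → 14 dBV.

14 dBV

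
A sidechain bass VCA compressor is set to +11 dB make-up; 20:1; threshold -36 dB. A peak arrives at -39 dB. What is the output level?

-28 dB

-39 dB is 3 dB below the -36 dB threshold, so no gain reduction is applied.
Make-up gain adds 11 dB: -39 + 11 = -28 dB.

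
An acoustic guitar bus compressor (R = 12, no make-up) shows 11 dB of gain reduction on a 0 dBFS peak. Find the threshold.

-12 dBFS

Gain reduction = 0 − (-11) = 11 dB; output overshoot = GR / (R − 1) = 11 / 11 = 1 dB.
Threshold = output − output overshoot = -11 − 1 = -12 dBFS.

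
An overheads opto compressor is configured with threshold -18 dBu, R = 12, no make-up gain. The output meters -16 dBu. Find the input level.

6 dBu

The compressed level sits -16 − (-18) = 2 dB over threshold.
Before 12:1 compression the overshoot was 2 × 12 = 24 dB, so input = -18 + 24 = 6 dBu.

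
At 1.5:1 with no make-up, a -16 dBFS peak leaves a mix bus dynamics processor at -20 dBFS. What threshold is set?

Gain reduction = -16 − (-20) = 4 dB; output overshoot = GR / (R − 1) = 4 / 0.5 = 8 dB.
Threshold = output − output overshoot = -20 − 8 = -28 dBFS.

-28 dBFS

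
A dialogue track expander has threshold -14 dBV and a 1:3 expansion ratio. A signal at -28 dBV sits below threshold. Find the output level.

-56 dBV

Undershoot = (-14) − (-28) = 14 dB.
At 1:3, that expands to 42 dB under threshold.
Output = -14 − 42 = -56 dBV.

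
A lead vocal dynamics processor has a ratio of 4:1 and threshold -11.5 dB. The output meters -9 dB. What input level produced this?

The compressed level sits -9 − (-11.5) = 2.5 dB over threshold.
Before 4:1 compression the overshoot was 2.5 × 4 = 10 dB, so input = -11.5 + 10 = -1.5 dB.

-1.5 dB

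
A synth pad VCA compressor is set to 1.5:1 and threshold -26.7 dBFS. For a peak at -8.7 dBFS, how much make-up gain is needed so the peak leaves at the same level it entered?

6 dB

Overshoot 18 dB → 18/1.5 = 12 dB after compression, so the compressed level is -26.7 + 12 = -14.7 dBFS.
Make-up = target − compressed = -8.7 − (-14.7) = 6 dB.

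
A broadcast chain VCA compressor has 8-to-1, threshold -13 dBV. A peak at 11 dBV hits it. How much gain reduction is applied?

21 dB

Overshoot = 11 − (-13) = 24 dB.
A 8:1 ratio leaves 3 dB of that excess.
So the signal is attenuated by 24 − 3 = 21 dB.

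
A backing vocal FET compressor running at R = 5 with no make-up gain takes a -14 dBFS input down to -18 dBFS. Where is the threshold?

-19 dBFS

Input is 5 dB above T (since output overshoot × R = input overshoot: (-18 − T)·5 = -14 − T gives T = -19 dBFS).
Check: -19 + (-14 − (-19))/5 = -19 + 1 = -18 dBFS. ✓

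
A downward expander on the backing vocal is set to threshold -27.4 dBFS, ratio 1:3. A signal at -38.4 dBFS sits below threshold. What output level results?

-60.4 dBFS

Undershoot = (-27.4) − (-38.4) = 11 dB.
At 1:3, that expands to 33 dB under threshold.
Output = -27.4 − 33 = -60.4 dBFS.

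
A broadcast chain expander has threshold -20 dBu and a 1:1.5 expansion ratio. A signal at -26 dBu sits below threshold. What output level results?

-29 dBu

Below threshold, a 1:1.5 expander applies gain = (1.5−1)×(T − x) of attenuation.
(1.5−1) × 6 = 3 dB, so output = -26 − 3 = -29 dBu.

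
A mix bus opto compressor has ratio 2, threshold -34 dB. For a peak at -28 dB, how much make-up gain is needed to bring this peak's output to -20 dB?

Without make-up, output = threshold + overshoot/2 = -34 + 3 = -31 dB.
Gap to target: 11 dB.

11 dB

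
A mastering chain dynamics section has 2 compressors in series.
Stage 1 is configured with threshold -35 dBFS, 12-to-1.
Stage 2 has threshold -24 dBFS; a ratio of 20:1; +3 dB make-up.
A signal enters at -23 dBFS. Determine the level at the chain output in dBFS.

-31 dBFS

Stage 1: 12 dB above -35 dBFS, reduced 12:1 to 1 dB above → -34 dBFS.
Stage 2: -34 dBFS is at or below the -24 dBFS threshold — no compression; make-up brings it to -31 dBFS.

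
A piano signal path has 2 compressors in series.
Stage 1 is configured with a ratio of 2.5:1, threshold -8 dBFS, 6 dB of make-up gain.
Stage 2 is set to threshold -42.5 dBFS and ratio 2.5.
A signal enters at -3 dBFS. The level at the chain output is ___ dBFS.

-25.5 dBFS

Stage 1: -3 dBFS is 5 dB over -8 dBFS; at 2.5:1 that becomes 2 dB over, giving -6 dBFS; +6 dB make-up → 0 dBFS.
Stage 2: 42.5 dB above -42.5 dBFS, reduced 2.5:1 to 17 dB above → -25.5 dBFS.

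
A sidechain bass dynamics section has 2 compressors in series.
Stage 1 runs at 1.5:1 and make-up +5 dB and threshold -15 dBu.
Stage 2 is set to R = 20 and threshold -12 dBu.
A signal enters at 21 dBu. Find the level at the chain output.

-10.7 dBu

Stage 1: 36 dB above -15 dBu, reduced 1.5:1 to 24 dB above → 9 dBu; +5 dB make-up → 14 dBu.
Stage 2: 14 dBu is 26 dB over -12 dBu; at 20:1 that becomes 1.3 dB over, giving -10.7 dBu.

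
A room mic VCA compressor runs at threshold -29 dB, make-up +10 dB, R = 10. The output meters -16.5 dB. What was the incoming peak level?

-4 dB

Remove make-up: -16.5 − 10 = -26.5 dB.
That's 2.5 dB above the -29 dB threshold.
Before 10:1 compression the overshoot was 2.5 × 10 = 25 dB, so input = -29 + 25 = -4 dB.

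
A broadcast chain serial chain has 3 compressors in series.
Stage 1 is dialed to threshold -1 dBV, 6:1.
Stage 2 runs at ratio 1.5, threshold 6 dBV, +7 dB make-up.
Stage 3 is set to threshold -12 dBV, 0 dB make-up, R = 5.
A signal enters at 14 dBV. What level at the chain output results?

Stage 1: 15 dB above -1 dBV, reduced 6:1 to 2.5 dB above → 1.5 dBV.
Stage 2: below threshold (1.5 ≤ 6); passes unchanged; make-up brings it to 8.5 dBV.
Stage 3: 20.5 dB above -12 dBV, reduced 5:1 to 4.1 dB above → -7.9 dBV.

-7.9 dBV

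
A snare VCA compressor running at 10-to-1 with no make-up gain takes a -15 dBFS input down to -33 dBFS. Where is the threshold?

-35 dBFS

Gain reduction = -15 − (-33) = 18 dB; output overshoot = GR / (R − 1) = 18 / 9 = 2 dB.
Threshold = output − output overshoot = -33 − 2 = -35 dBFS.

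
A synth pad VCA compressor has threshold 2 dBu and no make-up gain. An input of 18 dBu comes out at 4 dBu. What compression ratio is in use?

8:1

Input overshoot = 18 − 2 = 16 dB; output overshoot = 4 − 2 = 2 dB.
Ratio = 16 / 2 = 8.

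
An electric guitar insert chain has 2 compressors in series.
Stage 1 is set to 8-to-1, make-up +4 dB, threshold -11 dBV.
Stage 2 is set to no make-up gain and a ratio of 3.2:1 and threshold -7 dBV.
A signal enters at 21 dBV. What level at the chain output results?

Stage 1: overshoot 32 dB → 32/8 = 4 dB → -7 dBV; +4 dB make-up → -3 dBV.
Stage 2: 4 dB above -7 dBV, reduced 3.2:1 to 1.25 dB above → -5.75 dBV.

-5.75 dBV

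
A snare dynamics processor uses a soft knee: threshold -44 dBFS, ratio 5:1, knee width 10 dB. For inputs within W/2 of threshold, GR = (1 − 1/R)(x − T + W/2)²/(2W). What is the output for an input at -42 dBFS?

x − T + W/2 = -42 − (-44) + 5 = 7.
GR = (1 − 1/5) × 7² / 20 = 0.8 × 49 / 20 = 1.96 dB.
Output = -42 − 1.96 = -43.96 dBFS.

-43.96 dBFS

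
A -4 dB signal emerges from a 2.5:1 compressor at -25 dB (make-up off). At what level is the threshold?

-39 dB

Input is 35 dB above T (since output overshoot × R = input overshoot: (-25 − T)·2.5 = -4 − T gives T = -39 dB).
Check: -39 + (-4 − (-39))/2.5 = -39 + 14 = -25 dB. ✓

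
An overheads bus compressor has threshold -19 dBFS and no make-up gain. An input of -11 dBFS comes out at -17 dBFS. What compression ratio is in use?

4:1

Input overshoot = -11 − (-19) = 8 dB; output overshoot = -17 − (-19) = 2 dB.
Ratio = 8 / 2 = 4.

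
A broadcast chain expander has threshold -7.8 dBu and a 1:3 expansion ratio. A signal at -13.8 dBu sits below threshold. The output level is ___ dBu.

The input is 6 dB below the -7.8 dBu threshold.
A 1:3 expander multiplies undershoot by 3: 6 × 3 = 18 dB below threshold.
Output = -7.8 − 18 = -25.8 dBu.

-25.8 dBu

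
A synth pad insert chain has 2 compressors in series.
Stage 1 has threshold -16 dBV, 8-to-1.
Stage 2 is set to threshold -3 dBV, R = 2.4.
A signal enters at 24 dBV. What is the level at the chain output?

-11 dBV

Stage 1: overshoot 40 dB → 40/8 = 5 dB → -11 dBV.
Stage 2: -11 dBV ≤ -3 dBV, so stage 2 doesn't engage; output -11 dBV.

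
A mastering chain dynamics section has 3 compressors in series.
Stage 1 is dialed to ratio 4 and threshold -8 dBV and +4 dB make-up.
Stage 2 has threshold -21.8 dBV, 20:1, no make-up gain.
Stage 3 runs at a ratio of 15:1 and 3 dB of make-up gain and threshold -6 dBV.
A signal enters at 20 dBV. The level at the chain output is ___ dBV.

-17.56 dBV

Stage 1: overshoot 28 dB → 28/4 = 7 dB → -1 dBV; +4 dB make-up → 3 dBV.
Stage 2: overshoot 24.8 dB → 24.8/20 = 1.24 dB → -20.56 dBV.
Stage 3: -20.56 dBV is at or below the -6 dBV threshold — no compression; make-up brings it to -17.56 dBV.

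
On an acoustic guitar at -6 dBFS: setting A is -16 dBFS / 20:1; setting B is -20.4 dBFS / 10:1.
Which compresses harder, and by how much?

B, by 3.46 dB

A: GR = 10 − 10/20 = 9.5 dB.
B: GR = 14.4 − 14.4/10 = 12.96 dB.
B reduces 3.46 dB more.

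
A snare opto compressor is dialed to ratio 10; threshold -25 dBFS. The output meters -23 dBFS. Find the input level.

-5 dBFS

The compressed level sits -23 − (-25) = 2 dB over threshold.
Undo the ratio: input overshoot = 2 × 10 = 20 dB, giving input = -5 dBFS.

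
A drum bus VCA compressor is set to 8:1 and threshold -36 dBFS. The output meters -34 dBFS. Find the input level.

-20 dBFS

Post-compression overshoot = -34 − (-36) = 2 dB.
Undo the ratio: input overshoot = 2 × 8 = 16 dB, giving input = -20 dBFS.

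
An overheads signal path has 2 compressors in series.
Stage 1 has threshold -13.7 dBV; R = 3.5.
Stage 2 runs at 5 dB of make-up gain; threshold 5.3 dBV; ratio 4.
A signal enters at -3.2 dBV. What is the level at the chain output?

-5.7 dBV

Stage 1: overshoot 10.5 dB → 10.5/3.5 = 3 dB → -10.7 dBV.
Stage 2: below threshold (-10.7 ≤ 5.3); passes unchanged; make-up brings it to -5.7 dBV.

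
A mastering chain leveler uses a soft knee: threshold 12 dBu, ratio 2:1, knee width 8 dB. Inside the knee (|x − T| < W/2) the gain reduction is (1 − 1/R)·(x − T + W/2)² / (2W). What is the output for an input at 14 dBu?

12.875 dBu

x − T + W/2 = 14 − 12 + 4 = 6.
GR = (1 − 1/2) × 6² / 16 = 0.5 × 36 / 16 = 1.125 dB.
Output = 14 − 1.125 = 12.875 dBu.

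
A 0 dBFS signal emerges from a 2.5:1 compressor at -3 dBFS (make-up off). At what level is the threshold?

Let T be the threshold. Output overshoot = (input overshoot)/R, so -3 − T = (0 − T)/2.5.
2.5·(-3 − T) = 0 − T → 1.5·T = -7.5 − 0 = -7.5.
T = -7.5/1.5 = -5 dBFS.

-5 dBFS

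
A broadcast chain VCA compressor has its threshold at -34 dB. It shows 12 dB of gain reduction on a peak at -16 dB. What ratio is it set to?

Input overshoot = -16 − (-34) = 18 dB.
Output overshoot = 18 − 12 = 6 dB.
Ratio = input overshoot / output overshoot = 18 / 6 = 3.

3:1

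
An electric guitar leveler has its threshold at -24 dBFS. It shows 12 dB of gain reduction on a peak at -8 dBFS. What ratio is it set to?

Input overshoot = -8 − (-24) = 16 dB.
Output overshoot = 16 − 12 = 4 dB.
Ratio = input overshoot / output overshoot = 16 / 4 = 4.

4:1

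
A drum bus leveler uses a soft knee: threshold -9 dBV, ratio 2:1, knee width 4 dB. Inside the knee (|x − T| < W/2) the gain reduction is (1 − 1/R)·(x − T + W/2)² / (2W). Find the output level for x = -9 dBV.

-9.25 dBV

x − T + W/2 = -9 − (-9) + 2 = 2.
GR = (1 − 1/2) × 2² / 8 = 0.5 × 4 / 8 = 0.25 dB.
Output = -9 − 0.25 = -9.25 dBV.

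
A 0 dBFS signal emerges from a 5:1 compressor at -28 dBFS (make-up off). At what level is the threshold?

-35 dBFS

Input is 35 dB above T (since output overshoot × R = input overshoot: (-28 − T)·5 = 0 − T gives T = -35 dBFS).
Check: -35 + (0 − (-35))/5 = -35 + 7 = -28 dBFS. ✓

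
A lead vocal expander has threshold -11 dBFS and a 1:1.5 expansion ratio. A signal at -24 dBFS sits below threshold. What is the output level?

The input is 13 dB below the -11 dBFS threshold.
A 1:1.5 expander multiplies undershoot by 1.5: 13 × 1.5 = 19.5 dB below threshold.
Output = -11 − 19.5 = -30.5 dBFS.

-30.5 dBFS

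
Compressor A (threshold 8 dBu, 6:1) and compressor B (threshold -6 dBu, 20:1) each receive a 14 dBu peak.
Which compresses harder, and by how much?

B, by 14 dB

A: 6 dB over, compressed to 1 dB over, so 5 dB of GR.
B: 20 dB over, compressed to 1 dB over, so 19 dB of GR.
Difference: 14 dB in favour of B.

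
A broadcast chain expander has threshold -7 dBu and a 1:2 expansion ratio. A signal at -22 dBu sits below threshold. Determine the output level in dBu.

The input is 15 dB below the -7 dBu threshold.
A 1:2 expander multiplies undershoot by 2: 15 × 2 = 30 dB below threshold.
Output = -7 − 30 = -37 dBu.

-37 dBu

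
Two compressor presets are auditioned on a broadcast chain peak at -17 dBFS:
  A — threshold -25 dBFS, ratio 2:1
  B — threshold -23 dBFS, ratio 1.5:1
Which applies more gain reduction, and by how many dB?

A, by 2 dB

A: GR = 8 − 8/2 = 4 dB.
B: GR = 6 − 6/1.5 = 2 dB.
A reduces 2 dB more.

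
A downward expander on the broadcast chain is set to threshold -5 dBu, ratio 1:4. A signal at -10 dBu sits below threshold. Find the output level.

-25 dBu

Undershoot = (-5) − (-10) = 5 dB.
At 1:4, that expands to 20 dB under threshold.
Output = -5 − 20 = -25 dBu.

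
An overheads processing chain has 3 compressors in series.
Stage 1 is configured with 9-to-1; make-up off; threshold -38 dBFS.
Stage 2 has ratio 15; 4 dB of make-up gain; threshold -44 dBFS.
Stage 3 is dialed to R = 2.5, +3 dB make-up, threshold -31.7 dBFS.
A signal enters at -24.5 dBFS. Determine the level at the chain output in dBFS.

Stage 1: overshoot 13.5 dB → 13.5/9 = 1.5 dB → -36.5 dBFS.
Stage 2: -36.5 dBFS is 7.5 dB over -44 dBFS; at 15:1 that becomes 0.5 dB over, giving -43.5 dBFS; +4 dB make-up → -39.5 dBFS.
Stage 3: below threshold (-39.5 ≤ -31.7); passes unchanged; make-up brings it to -36.5 dBFS.

-36.5 dBFS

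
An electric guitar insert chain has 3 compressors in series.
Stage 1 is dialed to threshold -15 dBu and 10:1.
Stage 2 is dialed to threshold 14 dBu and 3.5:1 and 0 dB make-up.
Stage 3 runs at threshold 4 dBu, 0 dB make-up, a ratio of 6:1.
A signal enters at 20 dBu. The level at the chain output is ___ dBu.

Stage 1: overshoot 35 dB → 35/10 = 3.5 dB → -11.5 dBu.
Stage 2: -11.5 dBu is at or below the 14 dBu threshold — no compression; output -11.5 dBu.
Stage 3: below threshold (-11.5 ≤ 4); passes unchanged; output -11.5 dBu.

-11.5 dBu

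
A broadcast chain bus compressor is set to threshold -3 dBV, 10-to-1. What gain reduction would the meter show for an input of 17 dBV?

17 dBV exceeds the threshold by 20 dB.
A 10:1 ratio leaves 2 dB of that excess.
GR = overshoot in − overshoot out = 20 − 2 = 18 dB.

18 dB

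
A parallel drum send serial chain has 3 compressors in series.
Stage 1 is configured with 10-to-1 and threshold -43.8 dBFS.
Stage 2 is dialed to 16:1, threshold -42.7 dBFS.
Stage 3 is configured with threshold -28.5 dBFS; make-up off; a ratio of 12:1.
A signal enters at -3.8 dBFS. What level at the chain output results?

-42.51875 dBFS

Stage 1: 40 dB above -43.8 dBFS, reduced 10:1 to 4 dB above → -39.8 dBFS.
Stage 2: -39.8 dBFS is 2.9 dB over -42.7 dBFS; at 16:1 that becomes 0.18125 dB over, giving -42.51875 dBFS.
Stage 3: -42.51875 dBFS ≤ -28.5 dBFS, so stage 3 doesn't engage; output -42.51875 dBFS.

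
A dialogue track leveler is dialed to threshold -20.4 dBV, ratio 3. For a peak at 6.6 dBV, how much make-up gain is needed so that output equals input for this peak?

Without make-up, output = threshold + overshoot/3 = -20.4 + 9 = -11.4 dBV.
Gap to target: 18 dB.

18 dB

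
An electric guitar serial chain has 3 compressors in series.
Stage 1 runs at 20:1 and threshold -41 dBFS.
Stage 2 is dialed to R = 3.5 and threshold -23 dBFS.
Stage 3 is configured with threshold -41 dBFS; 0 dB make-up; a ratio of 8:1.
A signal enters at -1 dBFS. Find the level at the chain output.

Stage 1: 40 dB above -41 dBFS, reduced 20:1 to 2 dB above → -39 dBFS.
Stage 2: -39 dBFS is at or below the -23 dBFS threshold — no compression; output -39 dBFS.
Stage 3: -39 dBFS is 2 dB over -41 dBFS; at 8:1 that becomes 0.25 dB over, giving -40.75 dBFS.

-40.75 dBFS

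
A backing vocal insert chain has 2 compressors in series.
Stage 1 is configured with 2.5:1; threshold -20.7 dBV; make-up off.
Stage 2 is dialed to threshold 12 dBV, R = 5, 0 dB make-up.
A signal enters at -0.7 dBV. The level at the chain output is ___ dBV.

-12.7 dBV

Stage 1: overshoot 20 dB → 20/2.5 = 8 dB → -12.7 dBV.
Stage 2: -12.7 dBV is at or below the 12 dBV threshold — no compression; output -12.7 dBV.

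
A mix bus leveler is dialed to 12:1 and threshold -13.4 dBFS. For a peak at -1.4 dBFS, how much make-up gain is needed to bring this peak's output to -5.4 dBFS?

The peak compresses to -13.4 + 12/12 = -12.4 dBFS.
To reach -5.4 dBFS requires -5.4 − (-12.4) = 7 dB of make-up.

7 dB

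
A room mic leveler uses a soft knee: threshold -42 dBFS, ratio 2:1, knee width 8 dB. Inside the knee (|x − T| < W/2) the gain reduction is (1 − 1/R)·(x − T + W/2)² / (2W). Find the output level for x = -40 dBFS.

-41.125 dBFS

x − T + W/2 = -40 − (-42) + 4 = 6.
GR = (1 − 1/2) × 6² / 16 = 0.5 × 36 / 16 = 1.125 dB.
Output = -40 − 1.125 = -41.125 dBFS.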